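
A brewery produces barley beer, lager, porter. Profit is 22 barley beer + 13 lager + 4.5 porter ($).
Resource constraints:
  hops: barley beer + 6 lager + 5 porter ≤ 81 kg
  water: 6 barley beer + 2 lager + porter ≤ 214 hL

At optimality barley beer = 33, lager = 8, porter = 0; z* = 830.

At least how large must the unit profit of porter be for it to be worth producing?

Check each constraint at x*: hops 81/81 (tight); water 214/214 (tight).
From A_Bᵀ y = c: 1·y_hops + 6·y_water = 22; 6·y_hops + 2·y_water = 13.
This yields shadow prices y_hops = 1, y_water = 3.5.
porter enters the basis when its profit ≥ yᵀa₃ = 1·5 + 3.5·1 = 8.5.

8.5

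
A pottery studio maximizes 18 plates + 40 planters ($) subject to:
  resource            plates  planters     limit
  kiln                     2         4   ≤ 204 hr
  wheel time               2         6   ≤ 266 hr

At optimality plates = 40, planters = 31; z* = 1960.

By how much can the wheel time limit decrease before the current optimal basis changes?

62

Binding constraints: kiln, wheel time. The basis is B = [[2,4],[2,6]] with det 4.
Per unit decrease in wheel time, x* moves by d = (1, -0.5).
The basis stays optimal until planters reaches 0; allowable decrease = 62 hr.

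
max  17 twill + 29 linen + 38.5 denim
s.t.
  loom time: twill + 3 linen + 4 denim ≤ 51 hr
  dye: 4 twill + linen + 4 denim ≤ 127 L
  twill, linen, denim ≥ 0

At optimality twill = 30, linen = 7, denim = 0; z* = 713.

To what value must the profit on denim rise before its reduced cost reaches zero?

44

Check each constraint at x*: loom time 51/51 (tight); dye 127/127 (tight).
From A_Bᵀ y = c: 1·y_loom time + 4·y_dye = 17; 3·y_loom time + 1·y_dye = 29.
This yields shadow prices y_loom time = 9, y_dye = 2.
denim enters the basis when its profit ≥ yᵀa₃ = 9·4 + 2·4 = 44.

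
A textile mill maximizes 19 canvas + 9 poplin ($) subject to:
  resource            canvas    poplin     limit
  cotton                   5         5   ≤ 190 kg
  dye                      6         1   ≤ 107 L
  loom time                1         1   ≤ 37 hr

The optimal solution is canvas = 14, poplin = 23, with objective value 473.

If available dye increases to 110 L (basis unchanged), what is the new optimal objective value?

At the optimum: cotton uses 185 of 190 (slack = 5); dye uses 107 of 107 (binding); loom time uses 37 of 37 (binding).
Slack constraints have shadow price 0 (complementary slackness).
Dual feasibility on the basic columns requires 6·y_dye + 1·y_loom time = 19, 1·y_dye + 1·y_loom time = 9.
→ y_dye = 2 and y_loom time = 7.
Δz = y_dye·Δb = 2 × (3) = 6, so new z* = 473 + 6 = 479.

479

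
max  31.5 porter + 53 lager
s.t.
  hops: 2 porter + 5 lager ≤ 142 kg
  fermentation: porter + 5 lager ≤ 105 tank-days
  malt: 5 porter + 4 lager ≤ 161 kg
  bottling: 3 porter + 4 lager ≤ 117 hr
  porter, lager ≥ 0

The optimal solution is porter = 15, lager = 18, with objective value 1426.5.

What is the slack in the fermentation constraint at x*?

0

fermentation used = 1·15 + 5·18 = 105; slack = 105 − 105 = 0.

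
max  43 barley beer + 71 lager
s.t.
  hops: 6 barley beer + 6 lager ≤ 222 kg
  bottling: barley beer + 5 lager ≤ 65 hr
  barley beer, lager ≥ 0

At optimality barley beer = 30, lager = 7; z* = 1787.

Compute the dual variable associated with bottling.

7

At the optimum: hops uses 222 of 222 (binding); bottling uses 65 of 65 (binding).
From A_Bᵀ y = c: 6·y_hops + 1·y_bottling = 43; 6·y_hops + 5·y_bottling = 71.
→ y_hops = 6 and y_bottling = 7.
Shadow price of bottling = 7.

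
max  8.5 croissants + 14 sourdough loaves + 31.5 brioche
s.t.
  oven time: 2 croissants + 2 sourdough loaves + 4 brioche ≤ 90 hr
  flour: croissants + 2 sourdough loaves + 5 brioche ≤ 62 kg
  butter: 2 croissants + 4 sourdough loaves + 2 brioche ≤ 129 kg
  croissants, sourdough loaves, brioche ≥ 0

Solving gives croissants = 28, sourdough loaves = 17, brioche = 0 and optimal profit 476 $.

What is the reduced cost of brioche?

-2

Binding: oven time and flour. Non-binding: butter (5 unused).
Since butter is not tight, its dual is 0.
The binding rows give the dual system: 2·y_oven time + 1·y_flour = 8.5 and 2·y_oven time + 2·y_flour = 14.
This yields shadow prices y_oven time = 1.5, y_flour = 5.5.
Reduced cost of brioche: c₃ − yᵀa₃ = 31.5 − (1.5·4 + 5.5·5) = 31.5 − 33.5 = -2.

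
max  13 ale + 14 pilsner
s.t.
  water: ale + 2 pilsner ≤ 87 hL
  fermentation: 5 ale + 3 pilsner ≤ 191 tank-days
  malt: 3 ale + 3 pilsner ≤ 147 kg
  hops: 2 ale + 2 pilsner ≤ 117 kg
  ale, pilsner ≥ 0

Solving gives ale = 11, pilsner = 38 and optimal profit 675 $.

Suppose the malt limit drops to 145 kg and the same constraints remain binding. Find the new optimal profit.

667

Check each constraint at x*: water 87/87 (tight); fermentation 169/191 (slack 22); malt 147/147 (tight); hops 98/117 (slack 19).
By complementary slackness, y = 0 for the non-binding constraints.
Dual feasibility on the basic columns requires 1·y_water + 3·y_malt = 13, 2·y_water + 3·y_malt = 14.
Solving: y_water = 1, y_malt = 4.
Δz = y_malt·Δb = 4 × (-2) = -8, so new z* = 675 − 8 = 667.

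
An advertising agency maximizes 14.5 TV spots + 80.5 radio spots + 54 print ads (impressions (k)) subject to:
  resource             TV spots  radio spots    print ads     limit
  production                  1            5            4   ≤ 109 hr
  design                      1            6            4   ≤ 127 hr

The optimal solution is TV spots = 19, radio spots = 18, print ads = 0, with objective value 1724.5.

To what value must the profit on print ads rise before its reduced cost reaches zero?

58

At the optimum: production uses 109 of 109 (binding); design uses 127 of 127 (binding).
Dual feasibility on the basic columns requires 1·y_production + 1·y_design = 14.5, 5·y_production + 6·y_design = 80.5.
Solving: y_production = 6.5, y_design = 8.
print ads enters the basis when its profit ≥ yᵀa₃ = 6.5·4 + 8·4 = 58.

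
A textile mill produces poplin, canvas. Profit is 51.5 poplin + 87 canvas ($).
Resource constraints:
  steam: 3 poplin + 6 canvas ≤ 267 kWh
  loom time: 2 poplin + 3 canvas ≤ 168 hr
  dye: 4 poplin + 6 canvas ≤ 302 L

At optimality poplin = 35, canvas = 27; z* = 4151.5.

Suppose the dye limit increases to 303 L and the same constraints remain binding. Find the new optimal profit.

4159.5

Check each constraint at x*: steam 267/267 (tight); loom time 151/168 (slack 17); dye 302/302 (tight).
By complementary slackness, y = 0 for the non-binding constraint.
The binding rows give the dual system: 3·y_steam + 4·y_dye = 51.5 and 6·y_steam + 6·y_dye = 87.
→ y_steam = 6.5 and y_dye = 8.
Δz = y_dye·Δb = 8 × (1) = 8, so new z* = 4151.5 + 8 = 4159.5.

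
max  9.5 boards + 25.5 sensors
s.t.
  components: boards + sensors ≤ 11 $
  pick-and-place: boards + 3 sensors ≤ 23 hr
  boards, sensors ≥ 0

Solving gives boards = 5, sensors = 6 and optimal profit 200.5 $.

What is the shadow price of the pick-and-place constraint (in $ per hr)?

8

At the optimum: components uses 11 of 11 (binding); pick-and-place uses 23 of 23 (binding).
The binding rows give the dual system: 1·y_components + 1·y_pick-and-place = 9.5 and 1·y_components + 3·y_pick-and-place = 25.5.
Solving: y_components = 1.5, y_pick-and-place = 8.
Shadow price of pick-and-place = 8.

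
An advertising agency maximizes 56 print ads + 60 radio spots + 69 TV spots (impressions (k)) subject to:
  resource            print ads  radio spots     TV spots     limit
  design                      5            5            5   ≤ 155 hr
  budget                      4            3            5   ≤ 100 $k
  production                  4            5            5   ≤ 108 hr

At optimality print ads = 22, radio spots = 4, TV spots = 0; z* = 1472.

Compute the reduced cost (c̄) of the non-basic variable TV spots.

-1

Binding: budget and production. Non-binding: design (25 unused).
Since design is not tight, its dual is 0.
Dual feasibility on the basic columns requires 4·y_budget + 4·y_production = 56, 3·y_budget + 5·y_production = 60.
→ y_budget = 5 and y_production = 9.
Reduced cost of TV spots: c₃ − yᵀa₃ = 69 − (5·5 + 9·5) = 69 − 70 = -1.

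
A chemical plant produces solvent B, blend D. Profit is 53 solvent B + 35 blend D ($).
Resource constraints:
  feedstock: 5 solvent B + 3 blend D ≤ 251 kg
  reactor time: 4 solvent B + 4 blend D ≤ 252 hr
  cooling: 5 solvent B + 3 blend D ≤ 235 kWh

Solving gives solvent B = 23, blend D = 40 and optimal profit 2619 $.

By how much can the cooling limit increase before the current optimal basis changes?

Binding constraints: reactor time, cooling. The basis is B = [[4,4],[5,3]] with det -8.
Per unit increase in cooling, x* moves by d = (0.5, -0.5).
The basis stays optimal until feedstock becomes binding; allowable increase = 16 kWh.

16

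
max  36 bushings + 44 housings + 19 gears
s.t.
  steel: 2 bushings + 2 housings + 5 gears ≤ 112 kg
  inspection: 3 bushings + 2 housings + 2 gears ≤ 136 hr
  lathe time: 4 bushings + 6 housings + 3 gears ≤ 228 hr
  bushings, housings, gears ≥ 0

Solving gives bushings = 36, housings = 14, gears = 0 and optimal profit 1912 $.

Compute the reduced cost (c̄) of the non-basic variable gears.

At the optimum: steel uses 100 of 112 (slack = 12); inspection uses 136 of 136 (binding); lathe time uses 228 of 228 (binding).
Since steel is not tight, its dual is 0.
The binding rows give the dual system: 3·y_inspection + 4·y_lathe time = 36 and 2·y_inspection + 6·y_lathe time = 44.
This yields shadow prices y_inspection = 4, y_lathe time = 6.
Reduced cost of gears: c₃ − yᵀa₃ = 19 − (4·2 + 6·3) = 19 − 26 = -7.

-7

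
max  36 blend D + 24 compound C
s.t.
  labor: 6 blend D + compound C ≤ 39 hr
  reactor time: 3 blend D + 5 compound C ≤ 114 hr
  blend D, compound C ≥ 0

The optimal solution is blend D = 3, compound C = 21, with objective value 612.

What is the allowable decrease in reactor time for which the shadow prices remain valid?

Binding constraints: labor, reactor time. The basis is B = [[6,1],[3,5]] with det 27.
Per unit decrease in reactor time, x* moves by d = (0.037, -0.2222).
The basis stays optimal until compound C reaches 0; allowable decrease = 94.5 hr.

94.5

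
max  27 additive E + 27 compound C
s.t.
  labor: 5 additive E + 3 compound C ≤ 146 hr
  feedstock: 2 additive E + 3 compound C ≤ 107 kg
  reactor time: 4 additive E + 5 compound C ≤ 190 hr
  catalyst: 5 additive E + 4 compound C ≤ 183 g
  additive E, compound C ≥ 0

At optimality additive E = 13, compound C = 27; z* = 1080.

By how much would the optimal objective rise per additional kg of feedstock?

6

Binding: labor and feedstock. Non-binding: reactor time (3 unused), catalyst (10 unused).
By complementary slackness, y = 0 for the non-binding constraints.
From A_Bᵀ y = c: 5·y_labor + 2·y_feedstock = 27; 3·y_labor + 3·y_feedstock = 27.
Solving: y_labor = 3, y_feedstock = 6.
Shadow price of feedstock = 6.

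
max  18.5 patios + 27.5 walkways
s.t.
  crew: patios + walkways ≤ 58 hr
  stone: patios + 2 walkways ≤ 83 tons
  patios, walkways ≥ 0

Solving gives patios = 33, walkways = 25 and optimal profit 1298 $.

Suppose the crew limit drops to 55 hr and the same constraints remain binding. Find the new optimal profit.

1269.5

At the optimum: crew uses 58 of 58 (binding); stone uses 83 of 83 (binding).
From A_Bᵀ y = c: 1·y_crew + 1·y_stone = 18.5; 1·y_crew + 2·y_stone = 27.5.
This yields shadow prices y_crew = 9.5, y_stone = 9.
Δz = y_crew·Δb = 9.5 × (-3) = -28.5, so new z* = 1298 − 28.5 = 1269.5.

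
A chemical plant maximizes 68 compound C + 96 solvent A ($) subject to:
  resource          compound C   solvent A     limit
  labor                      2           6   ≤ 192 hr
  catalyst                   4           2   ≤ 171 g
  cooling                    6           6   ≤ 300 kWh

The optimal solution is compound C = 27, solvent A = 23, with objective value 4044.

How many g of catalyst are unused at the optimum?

catalyst used = 4·27 + 2·23 = 154; slack = 171 − 154 = 17.

17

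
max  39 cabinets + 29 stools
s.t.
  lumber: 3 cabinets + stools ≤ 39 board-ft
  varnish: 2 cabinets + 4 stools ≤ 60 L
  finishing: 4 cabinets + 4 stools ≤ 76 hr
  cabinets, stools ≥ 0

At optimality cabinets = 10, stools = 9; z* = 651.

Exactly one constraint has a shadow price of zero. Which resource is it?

lumber: 39/39 (binding)
varnish: 56/60 (slack 4)
finishing: 76/76 (binding)
By complementary slackness, a constraint with positive slack has shadow price 0 → varnish.

varnish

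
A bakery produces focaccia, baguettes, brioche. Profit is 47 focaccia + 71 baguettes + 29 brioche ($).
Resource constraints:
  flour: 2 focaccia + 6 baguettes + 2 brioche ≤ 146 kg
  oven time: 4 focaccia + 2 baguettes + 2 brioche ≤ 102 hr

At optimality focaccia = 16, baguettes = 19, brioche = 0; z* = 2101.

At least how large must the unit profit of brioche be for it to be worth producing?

33

Check each constraint at x*: flour 146/146 (tight); oven time 102/102 (tight).
From A_Bᵀ y = c: 2·y_flour + 4·y_oven time = 47; 6·y_flour + 2·y_oven time = 71.
Solving: y_flour = 9.5, y_oven time = 7.
brioche enters the basis when its profit ≥ yᵀa₃ = 9.5·2 + 7·2 = 33.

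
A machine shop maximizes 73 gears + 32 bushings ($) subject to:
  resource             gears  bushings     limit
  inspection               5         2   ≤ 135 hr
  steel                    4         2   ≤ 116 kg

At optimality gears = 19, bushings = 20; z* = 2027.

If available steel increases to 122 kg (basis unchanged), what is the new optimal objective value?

2069

At the optimum: inspection uses 135 of 135 (binding); steel uses 116 of 116 (binding).
Dual feasibility on the basic columns requires 5·y_inspection + 4·y_steel = 73, 2·y_inspection + 2·y_steel = 32.
Solving: y_inspection = 9, y_steel = 7.
Δz = y_steel·Δb = 7 × (6) = 42, so new z* = 2027 + 42 = 2069.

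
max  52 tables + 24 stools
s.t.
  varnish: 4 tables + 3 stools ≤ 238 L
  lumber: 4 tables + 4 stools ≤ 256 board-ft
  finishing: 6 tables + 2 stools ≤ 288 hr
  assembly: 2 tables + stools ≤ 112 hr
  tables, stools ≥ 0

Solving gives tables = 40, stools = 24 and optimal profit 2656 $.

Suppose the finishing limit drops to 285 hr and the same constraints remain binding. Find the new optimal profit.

2635

Binding: lumber and finishing. Non-binding: varnish (6 unused), assembly (8 unused).
By complementary slackness, y = 0 for the non-binding constraints.
The binding rows give the dual system: 4·y_lumber + 6·y_finishing = 52 and 4·y_lumber + 2·y_finishing = 24.
This yields shadow prices y_lumber = 2.5, y_finishing = 7.
Δz = y_finishing·Δb = 7 × (-3) = -21, so new z* = 2656 − 21 = 2635.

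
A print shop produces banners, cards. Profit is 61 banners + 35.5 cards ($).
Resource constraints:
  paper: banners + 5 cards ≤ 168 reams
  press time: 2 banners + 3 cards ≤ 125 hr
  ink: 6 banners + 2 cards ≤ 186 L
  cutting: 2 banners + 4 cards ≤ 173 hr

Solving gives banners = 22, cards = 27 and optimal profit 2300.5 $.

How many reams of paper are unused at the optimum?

11

paper used = 1·22 + 5·27 = 157; slack = 168 − 157 = 11.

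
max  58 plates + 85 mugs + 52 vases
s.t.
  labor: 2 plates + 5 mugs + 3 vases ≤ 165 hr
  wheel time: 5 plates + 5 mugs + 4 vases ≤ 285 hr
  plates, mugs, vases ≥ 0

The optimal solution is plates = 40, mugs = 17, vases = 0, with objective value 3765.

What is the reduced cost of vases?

-7

Check each constraint at x*: labor 165/165 (tight); wheel time 285/285 (tight).
Dual feasibility on the basic columns requires 2·y_labor + 5·y_wheel time = 58, 5·y_labor + 5·y_wheel time = 85.
Solving: y_labor = 9, y_wheel time = 8.
Reduced cost of vases: c₃ − yᵀa₃ = 52 − (9·3 + 8·4) = 52 − 59 = -7.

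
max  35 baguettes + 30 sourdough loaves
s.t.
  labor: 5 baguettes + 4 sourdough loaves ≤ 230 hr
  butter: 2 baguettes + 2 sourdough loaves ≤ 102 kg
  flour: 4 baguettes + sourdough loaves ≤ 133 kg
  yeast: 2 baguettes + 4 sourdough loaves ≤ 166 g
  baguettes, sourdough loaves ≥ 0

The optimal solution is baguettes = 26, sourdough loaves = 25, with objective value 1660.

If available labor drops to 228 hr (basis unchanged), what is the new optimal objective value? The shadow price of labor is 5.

1650

Δb = -2, so new z* = 1660 + (5)·(-2) = 1660 − 10 = 1650.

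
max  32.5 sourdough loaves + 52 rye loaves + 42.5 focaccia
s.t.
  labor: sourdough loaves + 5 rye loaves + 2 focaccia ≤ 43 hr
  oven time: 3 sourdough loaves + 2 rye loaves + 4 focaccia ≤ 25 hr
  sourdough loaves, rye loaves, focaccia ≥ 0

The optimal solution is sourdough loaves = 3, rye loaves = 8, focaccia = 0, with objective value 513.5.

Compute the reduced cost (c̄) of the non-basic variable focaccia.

-5.5

Check each constraint at x*: labor 43/43 (tight); oven time 25/25 (tight).
Dual feasibility on the basic columns requires 1·y_labor + 3·y_oven time = 32.5, 5·y_labor + 2·y_oven time = 52.
This yields shadow prices y_labor = 7, y_oven time = 8.5.
Reduced cost of focaccia: c₃ − yᵀa₃ = 42.5 − (7·2 + 8.5·4) = 42.5 − 48 = -5.5.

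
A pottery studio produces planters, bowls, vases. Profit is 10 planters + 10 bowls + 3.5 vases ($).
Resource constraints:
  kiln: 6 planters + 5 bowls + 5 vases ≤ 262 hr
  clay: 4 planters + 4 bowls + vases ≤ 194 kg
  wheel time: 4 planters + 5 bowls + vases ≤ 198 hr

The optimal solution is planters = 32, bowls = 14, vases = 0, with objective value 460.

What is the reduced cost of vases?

-2.5

At the optimum: kiln uses 262 of 262 (binding); clay uses 184 of 194 (slack = 10); wheel time uses 198 of 198 (binding).
Since clay is not tight, its dual is 0.
The binding rows give the dual system: 6·y_kiln + 4·y_wheel time = 10 and 5·y_kiln + 5·y_wheel time = 10.
Solving: y_kiln = 1, y_wheel time = 1.
Reduced cost of vases: c₃ − yᵀa₃ = 3.5 − (1·5 + 1·1) = 3.5 − 6 = -2.5.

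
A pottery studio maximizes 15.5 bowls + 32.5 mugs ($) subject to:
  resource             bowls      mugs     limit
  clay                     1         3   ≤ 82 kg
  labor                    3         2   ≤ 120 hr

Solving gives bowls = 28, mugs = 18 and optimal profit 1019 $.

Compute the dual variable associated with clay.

9.5

Both clay and labor are binding at x*.
Dual feasibility on the basic columns requires 1·y_clay + 3·y_labor = 15.5, 3·y_clay + 2·y_labor = 32.5.
Solving: y_clay = 9.5, y_labor = 2.
Shadow price of clay = 9.5.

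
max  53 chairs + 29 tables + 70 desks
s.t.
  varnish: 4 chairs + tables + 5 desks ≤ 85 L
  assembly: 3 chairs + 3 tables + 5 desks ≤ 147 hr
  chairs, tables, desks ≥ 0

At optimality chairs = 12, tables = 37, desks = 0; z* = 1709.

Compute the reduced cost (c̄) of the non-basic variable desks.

At the optimum: varnish uses 85 of 85 (binding); assembly uses 147 of 147 (binding).
Dual feasibility on the basic columns requires 4·y_varnish + 3·y_assembly = 53, 1·y_varnish + 3·y_assembly = 29.
→ y_varnish = 8 and y_assembly = 7.
Reduced cost of desks: c₃ − yᵀa₃ = 70 − (8·5 + 7·5) = 70 − 75 = -5.

-5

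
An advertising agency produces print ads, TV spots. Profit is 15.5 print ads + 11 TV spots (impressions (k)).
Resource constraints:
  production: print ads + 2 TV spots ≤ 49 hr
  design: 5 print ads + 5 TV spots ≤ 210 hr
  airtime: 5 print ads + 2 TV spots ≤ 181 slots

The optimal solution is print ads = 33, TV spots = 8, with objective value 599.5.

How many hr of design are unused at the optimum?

5

design used = 5·33 + 5·8 = 205; slack = 210 − 205 = 5.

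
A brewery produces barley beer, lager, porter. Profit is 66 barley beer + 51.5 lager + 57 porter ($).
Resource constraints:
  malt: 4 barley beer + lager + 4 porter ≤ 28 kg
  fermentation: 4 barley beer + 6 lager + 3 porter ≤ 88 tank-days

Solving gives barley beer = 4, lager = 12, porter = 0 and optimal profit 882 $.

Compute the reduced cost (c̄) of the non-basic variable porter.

Check each constraint at x*: malt 28/28 (tight); fermentation 88/88 (tight).
From A_Bᵀ y = c: 4·y_malt + 4·y_fermentation = 66; 1·y_malt + 6·y_fermentation = 51.5.
Solving: y_malt = 9.5, y_fermentation = 7.
Reduced cost of porter: c₃ − yᵀa₃ = 57 − (9.5·4 + 7·3) = 57 − 59 = -2.

-2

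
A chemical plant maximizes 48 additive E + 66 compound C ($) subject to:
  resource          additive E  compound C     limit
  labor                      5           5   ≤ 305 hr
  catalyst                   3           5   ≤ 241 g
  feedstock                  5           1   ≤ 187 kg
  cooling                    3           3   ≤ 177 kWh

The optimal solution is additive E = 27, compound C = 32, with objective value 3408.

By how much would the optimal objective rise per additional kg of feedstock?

At the optimum: labor uses 295 of 305 (slack = 10); catalyst uses 241 of 241 (binding); feedstock uses 167 of 187 (slack = 20); cooling uses 177 of 177 (binding).
Slack constraints have shadow price 0 (complementary slackness).
From A_Bᵀ y = c: 3·y_catalyst + 3·y_cooling = 48; 5·y_catalyst + 3·y_cooling = 66.
This yields shadow prices y_catalyst = 9, y_cooling = 7.
Shadow price of feedstock = 0.

0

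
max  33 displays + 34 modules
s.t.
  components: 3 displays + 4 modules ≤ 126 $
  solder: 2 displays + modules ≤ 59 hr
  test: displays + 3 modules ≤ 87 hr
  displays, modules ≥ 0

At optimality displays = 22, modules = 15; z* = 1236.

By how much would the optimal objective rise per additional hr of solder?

Binding: components and solder. Non-binding: test (20 unused).
Slack constraints have shadow price 0 (complementary slackness).
The binding rows give the dual system: 3·y_components + 2·y_solder = 33 and 4·y_components + 1·y_solder = 34.
→ y_components = 7 and y_solder = 6.
Shadow price of solder = 6.

6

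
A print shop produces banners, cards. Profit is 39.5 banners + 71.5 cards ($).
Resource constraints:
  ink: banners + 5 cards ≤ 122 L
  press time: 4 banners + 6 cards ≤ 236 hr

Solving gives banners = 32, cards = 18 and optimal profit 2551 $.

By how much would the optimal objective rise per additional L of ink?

Both ink and press time are binding at x*.
From A_Bᵀ y = c: 1·y_ink + 4·y_press time = 39.5; 5·y_ink + 6·y_press time = 71.5.
This yields shadow prices y_ink = 3.5, y_press time = 9.
Shadow price of ink = 3.5.

3.5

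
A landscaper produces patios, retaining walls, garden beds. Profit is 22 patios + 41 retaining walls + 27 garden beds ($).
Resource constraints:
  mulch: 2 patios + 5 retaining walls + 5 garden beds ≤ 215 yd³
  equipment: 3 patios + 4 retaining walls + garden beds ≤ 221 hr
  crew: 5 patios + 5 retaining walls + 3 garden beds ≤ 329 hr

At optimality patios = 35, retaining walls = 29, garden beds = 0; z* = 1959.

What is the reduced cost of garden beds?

At the optimum: mulch uses 215 of 215 (binding); equipment uses 221 of 221 (binding); crew uses 320 of 329 (slack = 9).
By complementary slackness, y = 0 for the non-binding constraint.
Dual feasibility on the basic columns requires 2·y_mulch + 3·y_equipment = 22, 5·y_mulch + 4·y_equipment = 41.
→ y_mulch = 5 and y_equipment = 4.
Reduced cost of garden beds: c₃ − yᵀa₃ = 27 − (5·5 + 4·1) = 27 − 29 = -2.

-2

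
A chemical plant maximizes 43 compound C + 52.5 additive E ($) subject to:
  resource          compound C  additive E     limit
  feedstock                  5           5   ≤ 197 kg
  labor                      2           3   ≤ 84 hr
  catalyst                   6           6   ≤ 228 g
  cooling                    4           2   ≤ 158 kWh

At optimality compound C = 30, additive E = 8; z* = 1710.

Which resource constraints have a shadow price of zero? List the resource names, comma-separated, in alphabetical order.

feedstock: 190/197 (slack 7)
labor: 84/84 (binding)
catalyst: 228/228 (binding)
cooling: 136/158 (slack 22)
By complementary slackness, a constraint with positive slack has shadow price 0 → cooling, feedstock.

cooling, feedstock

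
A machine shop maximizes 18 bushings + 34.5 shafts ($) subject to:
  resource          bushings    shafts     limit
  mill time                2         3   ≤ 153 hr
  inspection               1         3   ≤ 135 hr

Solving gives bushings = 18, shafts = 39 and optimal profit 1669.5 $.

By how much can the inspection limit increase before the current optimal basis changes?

18

Binding constraints: mill time, inspection. The basis is B = [[2,3],[1,3]] with det 3.
Per unit increase in inspection, x* moves by d = (-1, 0.6667).
The basis stays optimal until bushings reaches 0; allowable increase = 18 hr.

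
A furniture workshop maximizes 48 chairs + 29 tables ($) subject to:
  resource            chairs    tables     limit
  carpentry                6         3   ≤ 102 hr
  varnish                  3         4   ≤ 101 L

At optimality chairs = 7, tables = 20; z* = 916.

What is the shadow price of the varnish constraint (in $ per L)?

2

Both carpentry and varnish are binding at x*.
Dual feasibility on the basic columns requires 6·y_carpentry + 3·y_varnish = 48, 3·y_carpentry + 4·y_varnish = 29.
→ y_carpentry = 7 and y_varnish = 2.
Shadow price of varnish = 2.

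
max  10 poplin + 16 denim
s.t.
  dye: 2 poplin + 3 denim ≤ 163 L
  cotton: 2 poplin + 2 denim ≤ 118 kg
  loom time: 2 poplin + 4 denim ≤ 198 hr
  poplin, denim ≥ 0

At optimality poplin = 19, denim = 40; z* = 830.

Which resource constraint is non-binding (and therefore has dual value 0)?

dye

dye: 158/163 (slack 5)
cotton: 118/118 (binding)
loom time: 198/198 (binding)
By complementary slackness, a constraint with positive slack has shadow price 0 → dye.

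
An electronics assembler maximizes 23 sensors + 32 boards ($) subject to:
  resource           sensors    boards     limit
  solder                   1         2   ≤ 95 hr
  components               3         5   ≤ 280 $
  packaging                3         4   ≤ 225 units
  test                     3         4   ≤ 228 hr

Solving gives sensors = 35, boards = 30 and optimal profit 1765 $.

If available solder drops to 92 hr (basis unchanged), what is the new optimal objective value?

Binding: solder and packaging. Non-binding: components (25 unused), test (3 unused).
Slack constraints have shadow price 0 (complementary slackness).
The binding rows give the dual system: 1·y_solder + 3·y_packaging = 23 and 2·y_solder + 4·y_packaging = 32.
Solving: y_solder = 2, y_packaging = 7.
Δz = y_solder·Δb = 2 × (-3) = -6, so new z* = 1765 − 6 = 1759.

1759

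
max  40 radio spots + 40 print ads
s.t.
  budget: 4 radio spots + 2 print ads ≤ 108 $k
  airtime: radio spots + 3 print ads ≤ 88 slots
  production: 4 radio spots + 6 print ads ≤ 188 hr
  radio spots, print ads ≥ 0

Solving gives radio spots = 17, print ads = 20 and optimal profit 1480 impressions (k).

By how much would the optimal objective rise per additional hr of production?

5

Binding: budget and production. Non-binding: airtime (11 unused).
Slack constraints have shadow price 0 (complementary slackness).
Dual feasibility on the basic columns requires 4·y_budget + 4·y_production = 40, 2·y_budget + 6·y_production = 40.
→ y_budget = 5 and y_production = 5.
Shadow price of production = 5.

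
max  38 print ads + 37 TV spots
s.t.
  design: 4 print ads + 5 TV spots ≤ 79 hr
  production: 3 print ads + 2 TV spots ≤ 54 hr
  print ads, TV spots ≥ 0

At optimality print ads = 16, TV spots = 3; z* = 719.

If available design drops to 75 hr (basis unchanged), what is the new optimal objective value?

At the optimum: design uses 79 of 79 (binding); production uses 54 of 54 (binding).
The binding rows give the dual system: 4·y_design + 3·y_production = 38 and 5·y_design + 2·y_production = 37.
Solving: y_design = 5, y_production = 6.
Δz = y_design·Δb = 5 × (-4) = -20, so new z* = 719 − 20 = 699.

699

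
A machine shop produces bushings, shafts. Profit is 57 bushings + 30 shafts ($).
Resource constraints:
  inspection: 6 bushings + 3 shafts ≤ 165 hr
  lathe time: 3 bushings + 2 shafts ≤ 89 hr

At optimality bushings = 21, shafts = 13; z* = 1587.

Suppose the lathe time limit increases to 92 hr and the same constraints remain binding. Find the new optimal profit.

1596

At the optimum: inspection uses 165 of 165 (binding); lathe time uses 89 of 89 (binding).
The binding rows give the dual system: 6·y_inspection + 3·y_lathe time = 57 and 3·y_inspection + 2·y_lathe time = 30.
Solving: y_inspection = 8, y_lathe time = 3.
Δz = y_lathe time·Δb = 3 × (3) = 9, so new z* = 1587 + 9 = 1596.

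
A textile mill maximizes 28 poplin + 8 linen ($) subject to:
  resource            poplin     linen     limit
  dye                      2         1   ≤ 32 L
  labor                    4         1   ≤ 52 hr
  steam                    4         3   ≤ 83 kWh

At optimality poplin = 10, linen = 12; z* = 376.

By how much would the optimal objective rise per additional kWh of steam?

At the optimum: dye uses 32 of 32 (binding); labor uses 52 of 52 (binding); steam uses 76 of 83 (slack = 7).
Since steam is not tight, its dual is 0.
The binding rows give the dual system: 2·y_dye + 4·y_labor = 28 and 1·y_dye + 1·y_labor = 8.
This yields shadow prices y_dye = 2, y_labor = 6.
Shadow price of steam = 0.

0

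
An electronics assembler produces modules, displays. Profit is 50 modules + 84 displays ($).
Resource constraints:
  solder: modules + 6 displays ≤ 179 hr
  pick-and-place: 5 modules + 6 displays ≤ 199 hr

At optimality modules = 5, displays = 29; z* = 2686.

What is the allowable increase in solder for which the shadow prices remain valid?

Binding constraints: solder, pick-and-place. The basis is B = [[1,6],[5,6]] with det -24.
Per unit increase in solder, x* moves by d = (-0.25, 0.2083).
The basis stays optimal until modules reaches 0; allowable increase = 20 hr.

20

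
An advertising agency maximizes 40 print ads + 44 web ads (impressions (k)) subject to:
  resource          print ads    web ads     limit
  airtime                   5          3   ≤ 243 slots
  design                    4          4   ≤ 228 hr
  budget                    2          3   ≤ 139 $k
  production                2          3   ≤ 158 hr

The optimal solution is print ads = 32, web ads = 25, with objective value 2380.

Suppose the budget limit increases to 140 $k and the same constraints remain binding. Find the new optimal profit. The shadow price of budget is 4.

2384

Δb = 1, so new z* = 2380 + (4)·(1) = 2380 + 4 = 2384.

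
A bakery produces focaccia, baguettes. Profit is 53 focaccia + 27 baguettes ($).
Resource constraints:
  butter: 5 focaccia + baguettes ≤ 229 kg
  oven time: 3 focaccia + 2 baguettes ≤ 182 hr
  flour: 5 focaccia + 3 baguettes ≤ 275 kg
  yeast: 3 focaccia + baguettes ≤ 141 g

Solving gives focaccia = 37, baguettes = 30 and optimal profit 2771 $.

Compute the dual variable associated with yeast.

Check each constraint at x*: butter 215/229 (slack 14); oven time 171/182 (slack 11); flour 275/275 (tight); yeast 141/141 (tight).
By complementary slackness, y = 0 for the non-binding constraints.
From A_Bᵀ y = c: 5·y_flour + 3·y_yeast = 53; 3·y_flour + 1·y_yeast = 27.
Solving: y_flour = 7, y_yeast = 6.
Shadow price of yeast = 6.

6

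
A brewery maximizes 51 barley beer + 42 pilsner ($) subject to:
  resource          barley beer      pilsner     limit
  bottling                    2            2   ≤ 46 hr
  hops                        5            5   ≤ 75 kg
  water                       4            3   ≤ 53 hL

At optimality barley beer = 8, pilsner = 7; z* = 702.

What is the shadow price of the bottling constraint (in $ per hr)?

0

At the optimum: bottling uses 30 of 46 (slack = 16); hops uses 75 of 75 (binding); water uses 53 of 53 (binding).
Slack constraints have shadow price 0 (complementary slackness).
From A_Bᵀ y = c: 5·y_hops + 4·y_water = 51; 5·y_hops + 3·y_water = 42.
Solving: y_hops = 3, y_water = 9.
Shadow price of bottling = 0.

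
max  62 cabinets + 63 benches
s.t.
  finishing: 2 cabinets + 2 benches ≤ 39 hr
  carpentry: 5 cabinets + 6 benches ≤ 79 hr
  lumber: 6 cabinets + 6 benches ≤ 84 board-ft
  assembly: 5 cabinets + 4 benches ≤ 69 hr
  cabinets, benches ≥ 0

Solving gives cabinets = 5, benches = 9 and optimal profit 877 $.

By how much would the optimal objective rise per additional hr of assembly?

0

At the optimum: finishing uses 28 of 39 (slack = 11); carpentry uses 79 of 79 (binding); lumber uses 84 of 84 (binding); assembly uses 61 of 69 (slack = 8).
Slack constraints have shadow price 0 (complementary slackness).
Dual feasibility on the basic columns requires 5·y_carpentry + 6·y_lumber = 62, 6·y_carpentry + 6·y_lumber = 63.
Solving: y_carpentry = 1, y_lumber = 9.5.
Shadow price of assembly = 0.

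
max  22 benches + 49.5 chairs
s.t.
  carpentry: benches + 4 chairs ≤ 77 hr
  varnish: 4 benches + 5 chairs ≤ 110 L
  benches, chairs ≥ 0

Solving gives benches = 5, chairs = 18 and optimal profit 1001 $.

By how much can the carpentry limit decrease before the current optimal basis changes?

49.5

Binding constraints: carpentry, varnish. The basis is B = [[1,4],[4,5]] with det -11.
Per unit decrease in carpentry, x* moves by d = (0.4545, -0.3636).
The basis stays optimal until chairs reaches 0; allowable decrease = 49.5 hr.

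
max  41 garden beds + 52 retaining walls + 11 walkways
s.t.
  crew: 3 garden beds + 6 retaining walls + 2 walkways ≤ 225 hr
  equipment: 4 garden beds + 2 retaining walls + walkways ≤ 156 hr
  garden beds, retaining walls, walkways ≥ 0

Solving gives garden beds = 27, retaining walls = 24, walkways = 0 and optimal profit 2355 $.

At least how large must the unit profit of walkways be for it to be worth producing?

Both crew and equipment are binding at x*.
Dual feasibility on the basic columns requires 3·y_crew + 4·y_equipment = 41, 6·y_crew + 2·y_equipment = 52.
Solving: y_crew = 7, y_equipment = 5.
walkways enters the basis when its profit ≥ yᵀa₃ = 7·2 + 5·1 = 19.

19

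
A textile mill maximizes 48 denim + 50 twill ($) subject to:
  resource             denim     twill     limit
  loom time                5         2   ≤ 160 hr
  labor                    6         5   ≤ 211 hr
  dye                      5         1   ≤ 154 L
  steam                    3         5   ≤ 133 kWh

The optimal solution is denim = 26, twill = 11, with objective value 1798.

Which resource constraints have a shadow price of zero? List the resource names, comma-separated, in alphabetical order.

loom time: 152/160 (slack 8)
labor: 211/211 (binding)
dye: 141/154 (slack 13)
steam: 133/133 (binding)
By complementary slackness, a constraint with positive slack has shadow price 0 → dye, loom time.

dye, loom time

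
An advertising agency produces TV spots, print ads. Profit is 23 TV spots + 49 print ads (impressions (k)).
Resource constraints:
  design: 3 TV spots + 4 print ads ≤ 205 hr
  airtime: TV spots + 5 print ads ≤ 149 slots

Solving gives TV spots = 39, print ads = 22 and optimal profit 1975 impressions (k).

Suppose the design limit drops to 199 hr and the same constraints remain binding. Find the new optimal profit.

1939

Check each constraint at x*: design 205/205 (tight); airtime 149/149 (tight).
From A_Bᵀ y = c: 3·y_design + 1·y_airtime = 23; 4·y_design + 5·y_airtime = 49.
Solving: y_design = 6, y_airtime = 5.
Δz = y_design·Δb = 6 × (-6) = -36, so new z* = 1975 − 36 = 1939.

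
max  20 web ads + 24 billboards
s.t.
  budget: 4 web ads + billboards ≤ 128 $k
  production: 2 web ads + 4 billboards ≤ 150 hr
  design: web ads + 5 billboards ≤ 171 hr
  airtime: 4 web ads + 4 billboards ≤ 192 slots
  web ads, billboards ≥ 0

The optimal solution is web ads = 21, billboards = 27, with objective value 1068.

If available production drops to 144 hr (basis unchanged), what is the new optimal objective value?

1056

Binding: production and airtime. Non-binding: budget (17 unused), design (15 unused).
Slack constraints have shadow price 0 (complementary slackness).
Dual feasibility on the basic columns requires 2·y_production + 4·y_airtime = 20, 4·y_production + 4·y_airtime = 24.
This yields shadow prices y_production = 2, y_airtime = 4.
Δz = y_production·Δb = 2 × (-6) = -12, so new z* = 1068 − 12 = 1056.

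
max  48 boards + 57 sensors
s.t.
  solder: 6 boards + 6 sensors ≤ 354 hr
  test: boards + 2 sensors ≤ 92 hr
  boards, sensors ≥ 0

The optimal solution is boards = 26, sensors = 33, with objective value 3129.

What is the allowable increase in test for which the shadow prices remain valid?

Binding constraints: solder, test. The basis is B = [[6,6],[1,2]] with det 6.
Per unit increase in test, x* moves by d = (-1, 1).
The basis stays optimal until boards reaches 0; allowable increase = 26 hr.

26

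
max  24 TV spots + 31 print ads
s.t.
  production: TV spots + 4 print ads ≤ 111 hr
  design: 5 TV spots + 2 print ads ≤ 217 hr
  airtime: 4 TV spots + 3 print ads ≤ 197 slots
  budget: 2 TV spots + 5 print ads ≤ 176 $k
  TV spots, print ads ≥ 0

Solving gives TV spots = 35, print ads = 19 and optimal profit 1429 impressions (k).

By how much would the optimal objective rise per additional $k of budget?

0

Binding: production and airtime. Non-binding: design (4 unused), budget (11 unused).
Slack constraints have shadow price 0 (complementary slackness).
From A_Bᵀ y = c: 1·y_production + 4·y_airtime = 24; 4·y_production + 3·y_airtime = 31.
→ y_production = 4 and y_airtime = 5.
Shadow price of budget = 0.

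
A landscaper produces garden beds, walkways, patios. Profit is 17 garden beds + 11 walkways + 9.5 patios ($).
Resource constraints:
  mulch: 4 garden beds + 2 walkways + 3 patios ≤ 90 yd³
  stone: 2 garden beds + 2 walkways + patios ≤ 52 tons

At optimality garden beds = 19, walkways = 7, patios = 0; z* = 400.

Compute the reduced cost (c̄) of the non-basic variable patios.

-2

Both mulch and stone are binding at x*.
The binding rows give the dual system: 4·y_mulch + 2·y_stone = 17 and 2·y_mulch + 2·y_stone = 11.
→ y_mulch = 3 and y_stone = 2.5.
Reduced cost of patios: c₃ − yᵀa₃ = 9.5 − (3·3 + 2.5·1) = 9.5 − 11.5 = -2.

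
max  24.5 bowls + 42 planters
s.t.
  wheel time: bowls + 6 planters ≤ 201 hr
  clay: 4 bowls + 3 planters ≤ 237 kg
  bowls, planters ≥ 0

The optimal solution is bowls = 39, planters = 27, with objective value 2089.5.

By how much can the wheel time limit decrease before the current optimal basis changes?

Binding constraints: wheel time, clay. The basis is B = [[1,6],[4,3]] with det -21.
Per unit decrease in wheel time, x* moves by d = (0.1429, -0.1905).
The basis stays optimal until planters reaches 0; allowable decrease = 141.75 hr.

141.75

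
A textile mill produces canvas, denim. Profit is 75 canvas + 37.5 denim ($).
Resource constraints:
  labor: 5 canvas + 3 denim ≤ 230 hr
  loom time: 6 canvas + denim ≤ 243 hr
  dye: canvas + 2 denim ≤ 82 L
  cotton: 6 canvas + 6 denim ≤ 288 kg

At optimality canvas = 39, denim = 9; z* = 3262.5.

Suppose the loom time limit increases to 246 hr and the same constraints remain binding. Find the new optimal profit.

3285

At the optimum: labor uses 222 of 230 (slack = 8); loom time uses 243 of 243 (binding); dye uses 57 of 82 (slack = 25); cotton uses 288 of 288 (binding).
Since labor, dye are not tight, their duals are 0.
The binding rows give the dual system: 6·y_loom time + 6·y_cotton = 75 and 1·y_loom time + 6·y_cotton = 37.5.
→ y_loom time = 7.5 and y_cotton = 5.
Δz = y_loom time·Δb = 7.5 × (3) = 22.5, so new z* = 3262.5 + 22.5 = 3285.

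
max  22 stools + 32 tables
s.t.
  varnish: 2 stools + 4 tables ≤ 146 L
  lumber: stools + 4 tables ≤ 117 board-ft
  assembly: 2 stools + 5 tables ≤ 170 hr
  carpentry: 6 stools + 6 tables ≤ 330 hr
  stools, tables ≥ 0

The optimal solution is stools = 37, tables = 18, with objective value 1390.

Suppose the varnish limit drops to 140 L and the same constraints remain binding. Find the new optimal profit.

Check each constraint at x*: varnish 146/146 (tight); lumber 109/117 (slack 8); assembly 164/170 (slack 6); carpentry 330/330 (tight).
Since lumber, assembly are not tight, their duals are 0.
The binding rows give the dual system: 2·y_varnish + 6·y_carpentry = 22 and 4·y_varnish + 6·y_carpentry = 32.
Solving: y_varnish = 5, y_carpentry = 2.
Δz = y_varnish·Δb = 5 × (-6) = -30, so new z* = 1390 − 30 = 1360.

1360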